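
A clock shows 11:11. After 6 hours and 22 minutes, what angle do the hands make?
First find the time 6 hours and 22 minutes after 11:11.
Total minutes: 11 x 60 + 11 + 6 x 60 + 22 = 1053.
1053 mod 720 = 333 minutes = 5:33.
Now compute the angle at 5:33:
Hour hand: 5 x 30 + 33 x 0.5 = 166.5 degrees
Minute hand: 33 x 6 = 198 degrees
Difference: |166.5 - 198| = 31.5 degrees
The angle is 31.5 degrees

Final answer: 31.5 degrees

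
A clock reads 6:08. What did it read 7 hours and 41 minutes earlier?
Starting time: 6:08 = 368 total minutes past 12:00
Subtracting: 7 hours and 41 minutes = 461 minutes
368 - 461 = -93 (negative, add 12 hours = 720) = 627 minutes
= 10 hours and 27 minutes past 12:00 = 10:27

Final answer: 10:27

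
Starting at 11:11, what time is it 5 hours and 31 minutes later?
Starting time: 11:11
Adding 31 minutes to 11 minutes: 11 + 31 = 42 minutes
Adding 5 hours: 11 + 5 = 16 - 12 = 4
Final time: 4:42

Final answer: 4:42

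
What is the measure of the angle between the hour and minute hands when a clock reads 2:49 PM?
Hour hand position: 2 x 30 + 49 x 0.5 = 84.5 degrees
Minute hand position: 49 x 6 = 294 degrees
Difference: |84.5 - 294| = 209.5 degrees
Since 209.5 > 180, the smaller angle is 360 - 209.5 = 150.5 degrees

Final answer: 150.5 degrees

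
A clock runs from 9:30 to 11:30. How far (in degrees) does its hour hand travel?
The hour hand moves 0.5 degrees per minute.
Time elapsed: 11:30 - 9:30 = 120 minutes
Angular displacement: 120 x 0.5 = 60 degrees

Final answer: 60 degrees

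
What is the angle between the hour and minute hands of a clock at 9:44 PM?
Hour hand position: 9 x 30 + 44 x 0.5 = 292 degrees
Minute hand position: 44 x 6 = 264 degrees
Difference: |292 - 264| = 28 degrees
The angle between the hands is 28 degrees

Final answer: 28 degrees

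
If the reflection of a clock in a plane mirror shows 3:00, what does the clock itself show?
Reflection across the vertical (12-6) axis maps a hand at angle A degrees to (360 - A) degrees, which sends a reading of T minutes past 12:00 to (720 - T) minutes past 12:00.
Mirror reads 3:00 = 180 minutes past 12:00.
Actual time: (720 - 180) mod 720 = 540 minutes = 9:00.

Final answer: 9:00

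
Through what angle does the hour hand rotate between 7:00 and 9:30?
The hour hand moves 0.5 degrees per minute.
Time elapsed: 9:30 - 7:00 = 150 minutes
Angular displacement: 150 x 0.5 = 75 degrees

Final answer: 75 degrees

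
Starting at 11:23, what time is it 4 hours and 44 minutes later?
Starting time: 11:23
Adding 44 minutes to 23 minutes: 23 + 44 = 67 minutes = 1 hour and 7 minutes
Adding 4 hours: 11 + 4 + 1 (carry) = 16 - 12 = 4
Final time: 4:07

Final answer: 4:07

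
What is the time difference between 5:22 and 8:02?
From 5:22 to 8:02:
(8 x 60 + 2) - (5 x 60 + 22) = 482 - 322 = 160 minutes
= 2 hours and 40 minutes

Final answer: 2 hours and 40 minutes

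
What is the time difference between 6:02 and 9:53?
From 6:02 to 9:53:
(9 x 60 + 53) - (6 x 60 + 2) = 593 - 362 = 231 minutes
= 3 hours and 51 minutes

Final answer: 3 hours and 51 minutes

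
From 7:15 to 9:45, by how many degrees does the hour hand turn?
The hour hand moves 0.5 degrees per minute.
Time elapsed: 9:45 - 7:15 = 150 minutes
Angular displacement: 150 x 0.5 = 75 degrees

Final answer: 75 degrees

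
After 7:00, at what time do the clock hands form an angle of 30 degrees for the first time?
At t minutes past 7:00, the hour hand is at 30 x 7 + 0.5t degrees and the minute hand is at 6t degrees.
The smaller angle between them is 30 degrees when |30H - 5.5t| = 30 or |30H - 5.5t| = 330.
With H = 7, solve 30 x 7 - 5.5t = +/- target for each target:
  t = (30 x 7 - 30) / 5.5 = 32.73
  t = (30 x 7 + 30) / 5.5 = 43.64
  t = (30 x 7 - 330) / 5.5 = -21.82 (outside (0, 60))
  t = (30 x 7 + 330) / 5.5 = 98.18 (outside (0, 60))
Valid solutions in (0, 60): {32.73, 43.64} minutes.
The first occurrence is t = 32.73 minutes.
The hands form a 30-degree angle at 32.73 minutes past 7:00.

Final answer: 32.73 minutes past 7:00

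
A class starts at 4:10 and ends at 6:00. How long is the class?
From 4:10 to 6:00:
(6 x 60 + 0) - (4 x 60 + 10) = 360 - 250 = 110 minutes
= 1 hour and 50 minutes

Final answer: 1 hour and 50 minutes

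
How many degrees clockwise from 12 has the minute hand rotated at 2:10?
The minute hand moves 6 degrees per minute.
At 2:10: 10 x 6 = 60 degrees

Final answer: 60 degrees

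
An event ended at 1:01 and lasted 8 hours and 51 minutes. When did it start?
Starting time: 1:01 = 61 total minutes past 12:00
Subtracting: 8 hours and 51 minutes = 531 minutes
61 - 531 = -470 (negative, add 12 hours = 720) = 250 minutes
= 4 hours and 10 minutes past 12:00 = 4:10

Final answer: 4:10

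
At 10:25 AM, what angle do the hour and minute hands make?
Hour hand position: 10 x 30 + 25 x 0.5 = 312.5 degrees
Minute hand position: 25 x 6 = 150 degrees
Difference: |312.5 - 150| = 162.5 degrees
The angle between the hands is 162.5 degrees

Final answer: 162.5 degrees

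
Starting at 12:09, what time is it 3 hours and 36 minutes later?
Starting time: 12:09
Adding 36 minutes to 9 minutes: 9 + 36 = 45 minutes
Adding 3 hours: 12 + 3 = 15 - 12 = 3
Final time: 3:45

Final answer: 3:45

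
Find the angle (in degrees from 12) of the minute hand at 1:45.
The minute hand moves 6 degrees per minute.
At 1:45: 45 x 6 = 270 degrees

Final answer: 270 degrees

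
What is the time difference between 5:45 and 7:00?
From 5:45 to 7:00:
(7 x 60 + 0) - (5 x 60 + 45) = 420 - 345 = 75 minutes
= 1 hour and 15 minutes

Final answer: 1 hour and 15 minutes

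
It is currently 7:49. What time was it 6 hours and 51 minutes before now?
Starting time: 7:49 = 469 total minutes past 12:00
Subtracting: 6 hours and 51 minutes = 411 minutes
469 - 411 = 58 minutes
= 58 minutes past 12:00 = 12:58

Final answer: 12:58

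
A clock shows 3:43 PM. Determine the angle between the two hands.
Hour hand position: 3 x 30 + 43 x 0.5 = 111.5 degrees
Minute hand position: 43 x 6 = 258 degrees
Difference: |111.5 - 258| = 146.5 degrees
The angle between the hands is 146.5 degrees

Final answer: 146.5 degrees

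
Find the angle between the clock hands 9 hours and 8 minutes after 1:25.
First find the time 9 hours and 8 minutes after 1:25.
Total minutes: 1 x 60 + 25 + 9 x 60 + 8 = 633.
633 mod 720 = 633 minutes = 10:33.
Now compute the angle at 10:33:
Hour hand: 10 x 30 + 33 x 0.5 = 316.5 degrees
Minute hand: 33 x 6 = 198 degrees
Difference: |316.5 - 198| = 118.5 degrees
The angle is 118.5 degrees

Final answer: 118.5 degrees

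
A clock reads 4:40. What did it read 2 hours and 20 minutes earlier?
Starting time: 4:40 = 280 total minutes past 12:00
Subtracting: 2 hours and 20 minutes = 140 minutes
280 - 140 = 140 minutes
= 2 hours and 20 minutes past 12:00 = 2:20

Final answer: 2:20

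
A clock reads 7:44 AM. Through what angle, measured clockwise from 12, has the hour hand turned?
The hour hand moves 30 degrees per hour and 0.5 degrees per minute.
At 7:44: (7) x 30 + 44 x 0.5 = 210 + 22 = 232 degrees

Final answer: 232 degrees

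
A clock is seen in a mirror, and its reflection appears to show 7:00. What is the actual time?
Reflection across the vertical (12-6) axis maps a hand at angle A degrees to (360 - A) degrees, which sends a reading of T minutes past 12:00 to (720 - T) minutes past 12:00.
Mirror reads 7:00 = 420 minutes past 12:00.
Actual time: (720 - 420) mod 720 = 300 minutes = 5:00.

Final answer: 5:00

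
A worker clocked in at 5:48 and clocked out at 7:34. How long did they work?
From 5:48 to 7:34:
(7 x 60 + 34) - (5 x 60 + 48) = 454 - 348 = 106 minutes
= 1 hour and 46 minutes

Final answer: 1 hour and 46 minutes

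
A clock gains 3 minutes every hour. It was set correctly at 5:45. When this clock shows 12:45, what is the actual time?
For every 60 true minutes, the faulty clock advances 63 minutes, so 1 faulty-clock minute corresponds to 60/63 true minutes.
From 5:45 to 12:45 on the faulty dial is 420 minutes.
True elapsed: 420 x 60/63 = 400 minutes = 6 hours and 40 minutes.
True time: 5:45 + 6 hours and 40 minutes = 12:25.

Final answer: 12:25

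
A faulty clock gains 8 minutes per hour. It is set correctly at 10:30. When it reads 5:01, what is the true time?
For every 60 true minutes, the faulty clock advances 68 minutes, so 1 faulty-clock minute corresponds to 60/68 true minutes.
From 10:30 to 5:01 on the faulty dial is 391 minutes.
True elapsed: 391 x 60/68 = 345 minutes = 5 hours and 45 minutes.
True time: 10:30 + 5 hours and 45 minutes = 4:15.

Final answer: 4:15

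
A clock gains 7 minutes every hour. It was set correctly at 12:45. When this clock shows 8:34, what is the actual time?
For every 60 true minutes, the faulty clock advances 67 minutes, so 1 faulty-clock minute corresponds to 60/67 true minutes.
From 12:45 to 8:34 on the faulty dial is 469 minutes.
True elapsed: 469 x 60/67 = 420 minutes = 7 hours.
True time: 12:45 + 7 hours = 7:45.

Final answer: 7:45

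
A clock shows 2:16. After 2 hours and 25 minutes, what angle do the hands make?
First find the time 2 hours and 25 minutes after 2:16.
Total minutes: 2 x 60 + 16 + 2 x 60 + 25 = 281.
281 mod 720 = 281 minutes = 4:41.
Now compute the angle at 4:41:
Hour hand: 4 x 30 + 41 x 0.5 = 140.5 degrees
Minute hand: 41 x 6 = 246 degrees
Difference: |140.5 - 246| = 105.5 degrees
The angle is 105.5 degrees

Final answer: 105.5 degrees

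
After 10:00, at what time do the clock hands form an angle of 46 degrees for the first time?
At t minutes past 10:00, the hour hand is at 30 x 10 + 0.5t degrees and the minute hand is at 6t degrees.
The smaller angle between them is 46 degrees when |30H - 5.5t| = 46 or |30H - 5.5t| = 314.
With H = 10, solve 30 x 10 - 5.5t = +/- target for each target:
  t = (30 x 10 - 46) / 5.5 = 46.18
  t = (30 x 10 + 46) / 5.5 = 62.91 (outside (0, 60))
  t = (30 x 10 - 314) / 5.5 = -2.55 (outside (0, 60))
  t = (30 x 10 + 314) / 5.5 = 111.64 (outside (0, 60))
Valid solutions in (0, 60): {46.18} minutes.
The first occurrence is t = 46.18 minutes.
The hands form a 46-degree angle at 46.18 minutes past 10:00.

Final answer: 46.18 minutes past 10:00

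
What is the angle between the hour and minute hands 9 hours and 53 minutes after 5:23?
First find the time 9 hours and 53 minutes after 5:23.
Total minutes: 5 x 60 + 23 + 9 x 60 + 53 = 916.
916 mod 720 = 196 minutes = 3:16.
Now compute the angle at 3:16:
Hour hand: 3 x 30 + 16 x 0.5 = 98 degrees
Minute hand: 16 x 6 = 96 degrees
Difference: |98 - 96| = 2 degrees
The angle is 2 degrees

Final answer: 2 degrees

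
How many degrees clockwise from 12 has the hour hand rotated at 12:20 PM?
The hour hand moves 30 degrees per hour and 0.5 degrees per minute.
At 12:20: (0) x 30 + 20 x 0.5 = 0 + 10 = 10 degrees

Final answer: 10 degrees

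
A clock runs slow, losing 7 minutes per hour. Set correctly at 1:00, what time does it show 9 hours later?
For every 60 true minutes, the faulty clock advances 60 - 7 = 53 minutes.
True elapsed: 9 hours = 540 minutes.
Faulty clock advances: 540 x 53/60 = 477 minutes (drift: 63 minutes behind).
Shown time: 1:00 + 477 minutes = 8:57.

Final answer: 8:57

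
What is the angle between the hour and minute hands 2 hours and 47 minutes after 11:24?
First find the time 2 hours and 47 minutes after 11:24.
Total minutes: 11 x 60 + 24 + 2 x 60 + 47 = 851.
851 mod 720 = 131 minutes = 2:11.
Now compute the angle at 2:11:
Hour hand: 2 x 30 + 11 x 0.5 = 65.5 degrees
Minute hand: 11 x 6 = 66 degrees
Difference: |65.5 - 66| = 0.5 degrees
The angle is 0.5 degrees

Final answer: 0.5 degrees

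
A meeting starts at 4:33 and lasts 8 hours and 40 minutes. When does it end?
Starting time: 4:33
Adding 40 minutes to 33 minutes: 33 + 40 = 73 minutes = 1 hour and 13 minutes
Adding 8 hours: 4 + 8 + 1 (carry) = 13 - 12 = 1
Final time: 1:13

Final answer: 1:13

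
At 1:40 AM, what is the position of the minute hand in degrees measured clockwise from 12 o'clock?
The minute hand moves 6 degrees per minute.
At 1:40: 40 x 6 = 240 degrees

Final answer: 240 degrees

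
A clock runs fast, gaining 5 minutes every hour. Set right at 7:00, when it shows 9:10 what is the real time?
For every 60 true minutes, the faulty clock advances 65 minutes, so 1 faulty-clock minute corresponds to 60/65 true minutes.
From 7:00 to 9:10 on the faulty dial is 130 minutes.
True elapsed: 130 x 60/65 = 120 minutes = 2 hours.
True time: 7:00 + 2 hours = 9:00.

Final answer: 9:00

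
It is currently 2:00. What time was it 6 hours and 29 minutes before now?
Starting time: 2:00 = 120 total minutes past 12:00
Subtracting: 6 hours and 29 minutes = 389 minutes
120 - 389 = -269 (negative, add 12 hours = 720) = 451 minutes
= 7 hours and 31 minutes past 12:00 = 7:31

Final answer: 7:31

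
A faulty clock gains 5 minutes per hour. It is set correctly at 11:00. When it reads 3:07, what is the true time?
For every 60 true minutes, the faulty clock advances 65 minutes, so 1 faulty-clock minute corresponds to 60/65 true minutes.
From 11:00 to 3:07 on the faulty dial is 247 minutes.
True elapsed: 247 x 60/65 = 228 minutes = 3 hours and 48 minutes.
True time: 11:00 + 3 hours and 48 minutes = 2:48.

Final answer: 2:48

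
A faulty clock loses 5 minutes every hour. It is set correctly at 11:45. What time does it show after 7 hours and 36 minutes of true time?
For every 60 true minutes, the faulty clock advances 60 - 5 = 55 minutes.
True elapsed: 7 hours and 36 minutes = 456 minutes.
Faulty clock advances: 456 x 55/60 = 418 minutes (drift: 38 minutes behind).
Shown time: 11:45 + 418 minutes = 6:43.

Final answer: 6:43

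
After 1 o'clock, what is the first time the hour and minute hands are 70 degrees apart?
At t minutes past 1:00, the hour hand is at 30 x 1 + 0.5t degrees and the minute hand is at 6t degrees.
The smaller angle between them is 70 degrees when |30H - 5.5t| = 70 or |30H - 5.5t| = 290.
With H = 1, solve 30 x 1 - 5.5t = +/- target for each target:
  t = (30 x 1 - 70) / 5.5 = -7.27 (outside (0, 60))
  t = (30 x 1 + 70) / 5.5 = 18.18
  t = (30 x 1 - 290) / 5.5 = -47.27 (outside (0, 60))
  t = (30 x 1 + 290) / 5.5 = 58.18
Valid solutions in (0, 60): {18.18, 58.18} minutes.
The first occurrence is t = 18.18 minutes.
The hands form a 70-degree angle at 18.18 minutes past 1:00.

Final answer: 18.18 minutes past 1:00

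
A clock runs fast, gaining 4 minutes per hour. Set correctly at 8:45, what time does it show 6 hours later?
For every 60 true minutes, the faulty clock advances 60 + 4 = 64 minutes.
True elapsed: 6 hours = 360 minutes.
Faulty clock advances: 360 x 64/60 = 384 minutes (drift: 24 minutes ahead).
Shown time: 8:45 + 384 minutes = 3:09.

Final answer: 3:09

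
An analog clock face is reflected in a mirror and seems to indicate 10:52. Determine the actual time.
Reflection across the vertical (12-6) axis maps a hand at angle A degrees to (360 - A) degrees, which sends a reading of T minutes past 12:00 to (720 - T) minutes past 12:00.
Mirror reads 10:52 = 652 minutes past 12:00.
Actual time: (720 - 652) mod 720 = 68 minutes = 1:08.

Final answer: 1:08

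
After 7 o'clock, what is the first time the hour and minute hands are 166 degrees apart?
At t minutes past 7:00, the hour hand is at 30 x 7 + 0.5t degrees and the minute hand is at 6t degrees.
The smaller angle between them is 166 degrees when |30H - 5.5t| = 166 or |30H - 5.5t| = 194.
With H = 7, solve 30 x 7 - 5.5t = +/- target for each target:
  t = (30 x 7 - 166) / 5.5 = 8
  t = (30 x 7 + 166) / 5.5 = 68.36 (outside (0, 60))
  t = (30 x 7 - 194) / 5.5 = 2.91
  t = (30 x 7 + 194) / 5.5 = 73.45 (outside (0, 60))
Valid solutions in (0, 60): {2.91, 8} minutes.
The first occurrence is t = 2.91 minutes.
The hands form a 166-degree angle at 2.91 minutes past 7:00.

Final answer: 2.91 minutes past 7:00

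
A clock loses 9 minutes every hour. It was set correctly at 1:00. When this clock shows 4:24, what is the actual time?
For every 60 true minutes, the faulty clock advances 51 minutes, so 1 faulty-clock minute corresponds to 60/51 true minutes.
From 1:00 to 4:24 on the faulty dial is 204 minutes.
True elapsed: 204 x 60/51 = 240 minutes = 4 hours.
True time: 1:00 + 4 hours = 5:00.

Final answer: 5:00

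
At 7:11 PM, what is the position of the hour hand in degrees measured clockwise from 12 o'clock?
The hour hand moves 30 degrees per hour and 0.5 degrees per minute.
At 7:11: (7) x 30 + 11 x 0.5 = 210 + 5.5 = 215.5 degrees

Final answer: 215.5 degrees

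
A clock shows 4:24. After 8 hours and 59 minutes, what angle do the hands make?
First find the time 8 hours and 59 minutes after 4:24.
Total minutes: 4 x 60 + 24 + 8 x 60 + 59 = 803.
803 mod 720 = 83 minutes = 1:23.
Now compute the angle at 1:23:
Hour hand: 1 x 30 + 23 x 0.5 = 41.5 degrees
Minute hand: 23 x 6 = 138 degrees
Difference: |41.5 - 138| = 96.5 degrees
The angle is 96.5 degrees

Final answer: 96.5 degrees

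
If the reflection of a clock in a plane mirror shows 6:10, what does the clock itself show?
Reflection across the vertical (12-6) axis maps a hand at angle A degrees to (360 - A) degrees, which sends a reading of T minutes past 12:00 to (720 - T) minutes past 12:00.
Mirror reads 6:10 = 370 minutes past 12:00.
Actual time: (720 - 370) mod 720 = 350 minutes = 5:50.

Final answer: 5:50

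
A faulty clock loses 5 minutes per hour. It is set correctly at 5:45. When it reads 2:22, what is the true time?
For every 60 true minutes, the faulty clock advances 55 minutes, so 1 faulty-clock minute corresponds to 60/55 true minutes.
From 5:45 to 2:22 on the faulty dial is 517 minutes.
True elapsed: 517 x 60/55 = 564 minutes = 9 hours and 24 minutes.
True time: 5:45 + 9 hours and 24 minutes = 3:09.

Final answer: 3:09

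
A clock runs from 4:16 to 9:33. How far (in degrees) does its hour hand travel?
The hour hand moves 0.5 degrees per minute.
Time elapsed: 9:33 - 4:16 = 317 minutes
Angular displacement: 317 x 0.5 = 158.5 degrees

Final answer: 158.5 degrees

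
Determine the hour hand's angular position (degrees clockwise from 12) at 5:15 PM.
The hour hand moves 30 degrees per hour and 0.5 degrees per minute.
At 5:15: (5) x 30 + 15 x 0.5 = 150 + 7.5 = 157.5 degrees

Final answer: 157.5 degrees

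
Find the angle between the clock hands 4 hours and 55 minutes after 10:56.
First find the time 4 hours and 55 minutes after 10:56.
Total minutes: 10 x 60 + 56 + 4 x 60 + 55 = 951.
951 mod 720 = 231 minutes = 3:51.
Now compute the angle at 3:51:
Hour hand: 3 x 30 + 51 x 0.5 = 115.5 degrees
Minute hand: 51 x 6 = 306 degrees
Difference: |115.5 - 306| = 190.5 degrees
Smaller angle: 360 - 190.5 = 169.5 degrees

Final answer: 169.5 degrees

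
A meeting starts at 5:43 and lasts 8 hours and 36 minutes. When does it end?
Starting time: 5:43
Adding 36 minutes to 43 minutes: 43 + 36 = 79 minutes = 1 hour and 19 minutes
Adding 8 hours: 5 + 8 + 1 (carry) = 14 - 12 = 2
Final time: 2:19

Final answer: 2:19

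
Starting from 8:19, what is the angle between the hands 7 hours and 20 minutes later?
First find the time 7 hours and 20 minutes after 8:19.
Total minutes: 8 x 60 + 19 + 7 x 60 + 20 = 939.
939 mod 720 = 219 minutes = 3:39.
Now compute the angle at 3:39:
Hour hand: 3 x 30 + 39 x 0.5 = 109.5 degrees
Minute hand: 39 x 6 = 234 degrees
Difference: |109.5 - 234| = 124.5 degrees
The angle is 124.5 degrees

Final answer: 124.5 degrees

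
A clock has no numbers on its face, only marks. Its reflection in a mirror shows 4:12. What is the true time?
Reflection across the vertical (12-6) axis maps a hand at angle A degrees to (360 - A) degrees, which sends a reading of T minutes past 12:00 to (720 - T) minutes past 12:00.
Mirror reads 4:12 = 252 minutes past 12:00.
Actual time: (720 - 252) mod 720 = 468 minutes = 7:48.

Final answer: 7:48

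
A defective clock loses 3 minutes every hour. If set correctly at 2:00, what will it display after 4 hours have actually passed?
For every 60 true minutes, the faulty clock advances 60 - 3 = 57 minutes.
True elapsed: 4 hours = 240 minutes.
Faulty clock advances: 240 x 57/60 = 228 minutes (drift: 12 minutes behind).
Shown time: 2:00 + 228 minutes = 5:48.

Final answer: 5:48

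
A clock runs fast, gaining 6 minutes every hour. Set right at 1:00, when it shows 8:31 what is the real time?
For every 60 true minutes, the faulty clock advances 66 minutes, so 1 faulty-clock minute corresponds to 60/66 true minutes.
From 1:00 to 8:31 on the faulty dial is 451 minutes.
True elapsed: 451 x 60/66 = 410 minutes = 6 hours and 50 minutes.
True time: 1:00 + 6 hours and 50 minutes = 7:50.

Final answer: 7:50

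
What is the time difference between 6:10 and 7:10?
From 6:10 to 7:10:
(7 x 60 + 10) - (6 x 60 + 10) = 430 - 370 = 60 minutes
= 1 hour

Final answer: 1 hour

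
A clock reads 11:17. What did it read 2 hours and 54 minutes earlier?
Starting time: 11:17 = 677 total minutes past 12:00
Subtracting: 2 hours and 54 minutes = 174 minutes
677 - 174 = 503 minutes
= 8 hours and 23 minutes past 12:00 = 8:23

Final answer: 8:23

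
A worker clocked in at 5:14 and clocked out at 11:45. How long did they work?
From 5:14 to 11:45:
(11 x 60 + 45) - (5 x 60 + 14) = 705 - 314 = 391 minutes
= 6 hours and 31 minutes

Final answer: 6 hours and 31 minutes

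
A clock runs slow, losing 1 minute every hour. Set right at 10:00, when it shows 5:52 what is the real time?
For every 60 true minutes, the faulty clock advances 59 minutes, so 1 faulty-clock minute corresponds to 60/59 true minutes.
From 10:00 to 5:52 on the faulty dial is 472 minutes.
True elapsed: 472 x 60/59 = 480 minutes = 8 hours.
True time: 10:00 + 8 hours = 6:00.

Final answer: 6:00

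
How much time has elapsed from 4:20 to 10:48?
From 4:20 to 10:48:
(10 x 60 + 48) - (4 x 60 + 20) = 648 - 260 = 388 minutes
= 6 hours and 28 minutes

Final answer: 6 hours and 28 minutes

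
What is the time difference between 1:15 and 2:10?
From 1:15 to 2:10:
(2 x 60 + 10) - (1 x 60 + 15) = 130 - 75 = 55 minutes
= 55 minutes

Final answer: 55 minutes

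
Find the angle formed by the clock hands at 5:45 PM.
Hour hand position: 5 x 30 + 45 x 0.5 = 172.5 degrees
Minute hand position: 45 x 6 = 270 degrees
Difference: |172.5 - 270| = 97.5 degrees
The angle between the hands is 97.5 degrees

Final answer: 97.5 degrees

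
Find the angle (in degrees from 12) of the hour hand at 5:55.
The hour hand moves 30 degrees per hour and 0.5 degrees per minute.
At 5:55: (5) x 30 + 55 x 0.5 = 150 + 27.5 = 177.5 degrees

Final answer: 177.5 degrees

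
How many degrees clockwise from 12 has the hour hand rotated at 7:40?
The hour hand moves 30 degrees per hour and 0.5 degrees per minute.
At 7:40: (7) x 30 + 40 x 0.5 = 210 + 20 = 230 degrees

Final answer: 230 degrees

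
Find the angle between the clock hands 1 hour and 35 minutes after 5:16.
First find the time 1 hour and 35 minutes after 5:16.
Total minutes: 5 x 60 + 16 + 1 x 60 + 35 = 411.
411 mod 720 = 411 minutes = 6:51.
Now compute the angle at 6:51:
Hour hand: 6 x 30 + 51 x 0.5 = 205.5 degrees
Minute hand: 51 x 6 = 306 degrees
Difference: |205.5 - 306| = 100.5 degrees
The angle is 100.5 degrees

Final answer: 100.5 degrees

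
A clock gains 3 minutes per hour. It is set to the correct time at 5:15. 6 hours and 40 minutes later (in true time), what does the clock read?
For every 60 true minutes, the faulty clock advances 60 + 3 = 63 minutes.
True elapsed: 6 hours and 40 minutes = 400 minutes.
Faulty clock advances: 400 x 63/60 = 420 minutes (drift: 20 minutes ahead).
Shown time: 5:15 + 420 minutes = 12:15.

Final answer: 12:15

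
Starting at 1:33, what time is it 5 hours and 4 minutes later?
Starting time: 1:33
Adding 4 minutes to 33 minutes: 33 + 4 = 37 minutes
Adding 5 hours: 1 + 5 = 6
Final time: 6:37

Final answer: 6:37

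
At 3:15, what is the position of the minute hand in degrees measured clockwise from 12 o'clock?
The minute hand moves 6 degrees per minute.
At 3:15: 15 x 6 = 90 degrees

Final answer: 90 degrees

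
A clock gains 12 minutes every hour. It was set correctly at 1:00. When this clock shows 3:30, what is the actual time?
For every 60 true minutes, the faulty clock advances 72 minutes, so 1 faulty-clock minute corresponds to 60/72 true minutes.
From 1:00 to 3:30 on the faulty dial is 150 minutes.
True elapsed: 150 x 60/72 = 125 minutes = 2 hours and 5 minutes.
True time: 1:00 + 2 hours and 5 minutes = 3:05.

Final answer: 3:05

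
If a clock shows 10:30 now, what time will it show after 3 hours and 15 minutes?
Starting time: 10:30
Adding 15 minutes to 30 minutes: 30 + 15 = 45 minutes
Adding 3 hours: 10 + 3 = 13 - 12 = 1
Final time: 1:45

Final answer: 1:45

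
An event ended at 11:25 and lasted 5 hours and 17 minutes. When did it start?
Starting time: 11:25 = 685 total minutes past 12:00
Subtracting: 5 hours and 17 minutes = 317 minutes
685 - 317 = 368 minutes
= 6 hours and 8 minutes past 12:00 = 6:08

Final answer: 6:08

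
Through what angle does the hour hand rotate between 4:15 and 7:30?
The hour hand moves 0.5 degrees per minute.
Time elapsed: 7:30 - 4:15 = 195 minutes
Angular displacement: 195 x 0.5 = 97.5 degrees

Final answer: 97.5 degrees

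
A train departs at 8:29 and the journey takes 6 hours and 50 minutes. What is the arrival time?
Starting time: 8:29
Adding 50 minutes to 29 minutes: 29 + 50 = 79 minutes = 1 hour and 19 minutes
Adding 6 hours: 8 + 6 + 1 (carry) = 15 - 12 = 3
Final time: 3:19

Final answer: 3:19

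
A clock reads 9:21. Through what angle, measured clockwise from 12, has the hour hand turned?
The hour hand moves 30 degrees per hour and 0.5 degrees per minute.
At 9:21: (9) x 30 + 21 x 0.5 = 270 + 10.5 = 280.5 degrees

Final answer: 280.5 degrees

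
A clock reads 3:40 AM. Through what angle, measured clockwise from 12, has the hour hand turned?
The hour hand moves 30 degrees per hour and 0.5 degrees per minute.
At 3:40: (3) x 30 + 40 x 0.5 = 90 + 20 = 110 degrees

Final answer: 110 degrees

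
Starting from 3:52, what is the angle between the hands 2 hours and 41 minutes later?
First find the time 2 hours and 41 minutes after 3:52.
Total minutes: 3 x 60 + 52 + 2 x 60 + 41 = 393.
393 mod 720 = 393 minutes = 6:33.
Now compute the angle at 6:33:
Hour hand: 6 x 30 + 33 x 0.5 = 196.5 degrees
Minute hand: 33 x 6 = 198 degrees
Difference: |196.5 - 198| = 1.5 degrees
The angle is 1.5 degrees

Final answer: 1.5 degrees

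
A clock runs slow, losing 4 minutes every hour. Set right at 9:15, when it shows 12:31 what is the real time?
For every 60 true minutes, the faulty clock advances 56 minutes, so 1 faulty-clock minute corresponds to 60/56 true minutes.
From 9:15 to 12:31 on the faulty dial is 196 minutes.
True elapsed: 196 x 60/56 = 210 minutes = 3 hours and 30 minutes.
True time: 9:15 + 3 hours and 30 minutes = 12:45.

Final answer: 12:45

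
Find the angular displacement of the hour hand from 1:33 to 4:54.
The hour hand moves 0.5 degrees per minute.
Time elapsed: 4:54 - 1:33 = 201 minutes
Angular displacement: 201 x 0.5 = 100.5 degrees

Final answer: 100.5 degrees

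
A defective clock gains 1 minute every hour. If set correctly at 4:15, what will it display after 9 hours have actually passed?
For every 60 true minutes, the faulty clock advances 60 + 1 = 61 minutes.
True elapsed: 9 hours = 540 minutes.
Faulty clock advances: 540 x 61/60 = 549 minutes (drift: 9 minutes ahead).
Shown time: 4:15 + 549 minutes = 1:24.

Final answer: 1:24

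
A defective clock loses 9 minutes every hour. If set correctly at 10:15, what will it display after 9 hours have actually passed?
For every 60 true minutes, the faulty clock advances 60 - 9 = 51 minutes.
True elapsed: 9 hours = 540 minutes.
Faulty clock advances: 540 x 51/60 = 459 minutes (drift: 81 minutes behind).
Shown time: 10:15 + 459 minutes = 5:54.

Final answer: 5:54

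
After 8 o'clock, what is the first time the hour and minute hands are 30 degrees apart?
At t minutes past 8:00, the hour hand is at 30 x 8 + 0.5t degrees and the minute hand is at 6t degrees.
The smaller angle between them is 30 degrees when |30H - 5.5t| = 30 or |30H - 5.5t| = 330.
With H = 8, solve 30 x 8 - 5.5t = +/- target for each target:
  t = (30 x 8 - 30) / 5.5 = 38.18
  t = (30 x 8 + 30) / 5.5 = 49.09
  t = (30 x 8 - 330) / 5.5 = -16.36 (outside (0, 60))
  t = (30 x 8 + 330) / 5.5 = 103.64 (outside (0, 60))
Valid solutions in (0, 60): {38.18, 49.09} minutes.
The first occurrence is t = 38.18 minutes.
The hands form a 30-degree angle at 38.18 minutes past 8:00.

Final answer: 38.18 minutes past 8:00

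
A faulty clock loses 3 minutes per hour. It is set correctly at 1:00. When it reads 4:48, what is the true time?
For every 60 true minutes, the faulty clock advances 57 minutes, so 1 faulty-clock minute corresponds to 60/57 true minutes.
From 1:00 to 4:48 on the faulty dial is 228 minutes.
True elapsed: 228 x 60/57 = 240 minutes = 4 hours.
True time: 1:00 + 4 hours = 5:00.

Final answer: 5:00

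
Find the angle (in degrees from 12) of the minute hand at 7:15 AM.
The minute hand moves 6 degrees per minute.
At 7:15: 15 x 6 = 90 degrees

Final answer: 90 degrees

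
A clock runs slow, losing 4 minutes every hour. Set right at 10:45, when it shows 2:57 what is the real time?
For every 60 true minutes, the faulty clock advances 56 minutes, so 1 faulty-clock minute corresponds to 60/56 true minutes.
From 10:45 to 2:57 on the faulty dial is 252 minutes.
True elapsed: 252 x 60/56 = 270 minutes = 4 hours and 30 minutes.
True time: 10:45 + 4 hours and 30 minutes = 3:15.

Final answer: 3:15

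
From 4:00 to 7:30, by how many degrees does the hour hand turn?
The hour hand moves 0.5 degrees per minute.
Time elapsed: 7:30 - 4:00 = 210 minutes
Angular displacement: 210 x 0.5 = 105 degrees

Final answer: 105 degrees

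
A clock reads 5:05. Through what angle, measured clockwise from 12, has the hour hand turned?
The hour hand moves 30 degrees per hour and 0.5 degrees per minute.
At 5:05: (5) x 30 + 5 x 0.5 = 150 + 2.5 = 152.5 degrees

Final answer: 152.5 degrees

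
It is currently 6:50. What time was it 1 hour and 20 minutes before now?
Starting time: 6:50 = 410 total minutes past 12:00
Subtracting: 1 hour and 20 minutes = 80 minutes
410 - 80 = 330 minutes
= 5 hours and 30 minutes past 12:00 = 5:30

Final answer: 5:30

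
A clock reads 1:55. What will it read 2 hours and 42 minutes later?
Starting time: 1:55
Adding 42 minutes to 55 minutes: 55 + 42 = 97 minutes = 1 hour and 37 minutes
Adding 2 hours: 1 + 2 + 1 (carry) = 4
Final time: 4:37

Final answer: 4:37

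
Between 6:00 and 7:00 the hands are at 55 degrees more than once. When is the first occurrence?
At t minutes past 6:00, the hour hand is at 30 x 6 + 0.5t degrees and the minute hand is at 6t degrees.
The smaller angle between them is 55 degrees when |30H - 5.5t| = 55 or |30H - 5.5t| = 305.
With H = 6, solve 30 x 6 - 5.5t = +/- target for each target:
  t = (30 x 6 - 55) / 5.5 = 22.73
  t = (30 x 6 + 55) / 5.5 = 42.73
  t = (30 x 6 - 305) / 5.5 = -22.73 (outside (0, 60))
  t = (30 x 6 + 305) / 5.5 = 88.18 (outside (0, 60))
Valid solutions in (0, 60): {22.73, 42.73} minutes.
The first occurrence is t = 22.73 minutes.
The hands form a 55-degree angle at 22.73 minutes past 6:00.

Final answer: 22.73 minutes past 6:00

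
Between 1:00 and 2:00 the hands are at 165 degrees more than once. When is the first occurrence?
At t minutes past 1:00, the hour hand is at 30 x 1 + 0.5t degrees and the minute hand is at 6t degrees.
The smaller angle between them is 165 degrees when |30H - 5.5t| = 165 or |30H - 5.5t| = 195.
With H = 1, solve 30 x 1 - 5.5t = +/- target for each target:
  t = (30 x 1 - 165) / 5.5 = -24.55 (outside (0, 60))
  t = (30 x 1 + 165) / 5.5 = 35.45
  t = (30 x 1 - 195) / 5.5 = -30 (outside (0, 60))
  t = (30 x 1 + 195) / 5.5 = 40.91
Valid solutions in (0, 60): {35.45, 40.91} minutes.
The first occurrence is t = 35.45 minutes.
The hands form a 165-degree angle at 35.45 minutes past 1:00.

Final answer: 35.45 minutes past 1:00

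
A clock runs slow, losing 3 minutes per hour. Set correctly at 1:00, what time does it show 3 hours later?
For every 60 true minutes, the faulty clock advances 60 - 3 = 57 minutes.
True elapsed: 3 hours = 180 minutes.
Faulty clock advances: 180 x 57/60 = 171 minutes (drift: 9 minutes behind).
Shown time: 1:00 + 171 minutes = 3:51.

Final answer: 3:51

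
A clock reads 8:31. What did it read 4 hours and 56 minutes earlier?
Starting time: 8:31 = 511 total minutes past 12:00
Subtracting: 4 hours and 56 minutes = 296 minutes
511 - 296 = 215 minutes
= 3 hours and 35 minutes past 12:00 = 3:35

Final answer: 3:35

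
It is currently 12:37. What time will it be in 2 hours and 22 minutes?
Starting time: 12:37
Adding 22 minutes to 37 minutes: 37 + 22 = 59 minutes
Adding 2 hours: 12 + 2 = 14 - 12 = 2
Final time: 2:59

Final answer: 2:59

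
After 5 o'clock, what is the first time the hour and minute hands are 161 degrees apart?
At t minutes past 5:00, the hour hand is at 30 x 5 + 0.5t degrees and the minute hand is at 6t degrees.
The smaller angle between them is 161 degrees when |30H - 5.5t| = 161 or |30H - 5.5t| = 199.
With H = 5, solve 30 x 5 - 5.5t = +/- target for each target:
  t = (30 x 5 - 161) / 5.5 = -2 (outside (0, 60))
  t = (30 x 5 + 161) / 5.5 = 56.55
  t = (30 x 5 - 199) / 5.5 = -8.91 (outside (0, 60))
  t = (30 x 5 + 199) / 5.5 = 63.45 (outside (0, 60))
Valid solutions in (0, 60): {56.55} minutes.
The first occurrence is t = 56.55 minutes.
The hands form a 161-degree angle at 56.55 minutes past 5:00.

Final answer: 56.55 minutes past 5:00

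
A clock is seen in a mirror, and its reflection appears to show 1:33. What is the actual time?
Reflection across the vertical (12-6) axis maps a hand at angle A degrees to (360 - A) degrees, which sends a reading of T minutes past 12:00 to (720 - T) minutes past 12:00.
Mirror reads 1:33 = 93 minutes past 12:00.
Actual time: (720 - 93) mod 720 = 627 minutes = 10:27.

Final answer: 10:27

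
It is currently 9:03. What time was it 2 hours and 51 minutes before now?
Starting time: 9:03 = 543 total minutes past 12:00
Subtracting: 2 hours and 51 minutes = 171 minutes
543 - 171 = 372 minutes
= 6 hours and 12 minutes past 12:00 = 6:12

Final answer: 6:12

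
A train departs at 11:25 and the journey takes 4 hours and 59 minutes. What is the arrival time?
Starting time: 11:25
Adding 59 minutes to 25 minutes: 25 + 59 = 84 minutes = 1 hour and 24 minutes
Adding 4 hours: 11 + 4 + 1 (carry) = 16 - 12 = 4
Final time: 4:24

Final answer: 4:24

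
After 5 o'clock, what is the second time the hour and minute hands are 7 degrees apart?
At t minutes past 5:00, the hour hand is at 30 x 5 + 0.5t degrees and the minute hand is at 6t degrees.
The smaller angle between them is 7 degrees when |30H - 5.5t| = 7 or |30H - 5.5t| = 353.
With H = 5, solve 30 x 5 - 5.5t = +/- target for each target:
  t = (30 x 5 - 7) / 5.5 = 26
  t = (30 x 5 + 7) / 5.5 = 28.55
  t = (30 x 5 - 353) / 5.5 = -36.91 (outside (0, 60))
  t = (30 x 5 + 353) / 5.5 = 91.45 (outside (0, 60))
Valid solutions in (0, 60): {26, 28.55} minutes.
The second occurrence is t = 28.55 minutes.
The hands form a 7-degree angle at 28.55 minutes past 5:00.

Final answer: 28.55 minutes past 5:00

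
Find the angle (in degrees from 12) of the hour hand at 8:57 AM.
The hour hand moves 30 degrees per hour and 0.5 degrees per minute.
At 8:57: (8) x 30 + 57 x 0.5 = 240 + 28.5 = 268.5 degrees

Final answer: 268.5 degrees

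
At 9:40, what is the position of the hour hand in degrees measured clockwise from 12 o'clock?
The hour hand moves 30 degrees per hour and 0.5 degrees per minute.
At 9:40: (9) x 30 + 40 x 0.5 = 270 + 20 = 290 degrees

Final answer: 290 degrees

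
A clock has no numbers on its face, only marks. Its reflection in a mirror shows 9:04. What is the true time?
Reflection across the vertical (12-6) axis maps a hand at angle A degrees to (360 - A) degrees, which sends a reading of T minutes past 12:00 to (720 - T) minutes past 12:00.
Mirror reads 9:04 = 544 minutes past 12:00.
Actual time: (720 - 544) mod 720 = 176 minutes = 2:56.

Final answer: 2:56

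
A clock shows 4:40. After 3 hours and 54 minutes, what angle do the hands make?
First find the time 3 hours and 54 minutes after 4:40.
Total minutes: 4 x 60 + 40 + 3 x 60 + 54 = 514.
514 mod 720 = 514 minutes = 8:34.
Now compute the angle at 8:34:
Hour hand: 8 x 30 + 34 x 0.5 = 257 degrees
Minute hand: 34 x 6 = 204 degrees
Difference: |257 - 204| = 53 degrees
The angle is 53 degrees

Final answer: 53 degrees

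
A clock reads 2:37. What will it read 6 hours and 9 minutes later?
Starting time: 2:37
Adding 9 minutes to 37 minutes: 37 + 9 = 46 minutes
Adding 6 hours: 2 + 6 = 8
Final time: 8:46

Final answer: 8:46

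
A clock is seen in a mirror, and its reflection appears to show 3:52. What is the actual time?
Reflection across the vertical (12-6) axis maps a hand at angle A degrees to (360 - A) degrees, which sends a reading of T minutes past 12:00 to (720 - T) minutes past 12:00.
Mirror reads 3:52 = 232 minutes past 12:00.
Actual time: (720 - 232) mod 720 = 488 minutes = 8:08.

Final answer: 8:08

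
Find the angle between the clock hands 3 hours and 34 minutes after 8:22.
First find the time 3 hours and 34 minutes after 8:22.
Total minutes: 8 x 60 + 22 + 3 x 60 + 34 = 716.
716 mod 720 = 716 minutes = 11:56.
Now compute the angle at 11:56:
Hour hand: 11 x 30 + 56 x 0.5 = 358 degrees
Minute hand: 56 x 6 = 336 degrees
Difference: |358 - 336| = 22 degrees
The angle is 22 degrees

Final answer: 22 degrees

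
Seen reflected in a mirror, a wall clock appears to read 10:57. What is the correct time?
Reflection across the vertical (12-6) axis maps a hand at angle A degrees to (360 - A) degrees, which sends a reading of T minutes past 12:00 to (720 - T) minutes past 12:00.
Mirror reads 10:57 = 657 minutes past 12:00.
Actual time: (720 - 657) mod 720 = 63 minutes = 1:03.

Final answer: 1:03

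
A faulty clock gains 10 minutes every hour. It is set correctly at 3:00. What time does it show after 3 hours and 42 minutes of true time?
For every 60 true minutes, the faulty clock advances 60 + 10 = 70 minutes.
True elapsed: 3 hours and 42 minutes = 222 minutes.
Faulty clock advances: 222 x 70/60 = 259 minutes (drift: 37 minutes ahead).
Shown time: 3:00 + 259 minutes = 7:19.

Final answer: 7:19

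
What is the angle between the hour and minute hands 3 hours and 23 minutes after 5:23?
First find the time 3 hours and 23 minutes after 5:23.
Total minutes: 5 x 60 + 23 + 3 x 60 + 23 = 526.
526 mod 720 = 526 minutes = 8:46.
Now compute the angle at 8:46:
Hour hand: 8 x 30 + 46 x 0.5 = 263 degrees
Minute hand: 46 x 6 = 276 degrees
Difference: |263 - 276| = 13 degrees
The angle is 13 degrees

Final answer: 13 degrees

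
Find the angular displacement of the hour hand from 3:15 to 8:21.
The hour hand moves 0.5 degrees per minute.
Time elapsed: 8:21 - 3:15 = 306 minutes
Angular displacement: 306 x 0.5 = 153 degrees

Final answer: 153 degrees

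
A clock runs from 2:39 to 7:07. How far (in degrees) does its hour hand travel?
The hour hand moves 0.5 degrees per minute.
Time elapsed: 7:07 - 2:39 = 268 minutes
Angular displacement: 268 x 0.5 = 134 degrees

Final answer: 134 degrees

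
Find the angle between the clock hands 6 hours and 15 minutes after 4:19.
First find the time 6 hours and 15 minutes after 4:19.
Total minutes: 4 x 60 + 19 + 6 x 60 + 15 = 634.
634 mod 720 = 634 minutes = 10:34.
Now compute the angle at 10:34:
Hour hand: 10 x 30 + 34 x 0.5 = 317 degrees
Minute hand: 34 x 6 = 204 degrees
Difference: |317 - 204| = 113 degrees
The angle is 113 degrees

Final answer: 113 degrees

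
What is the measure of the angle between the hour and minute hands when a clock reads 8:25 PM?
Hour hand position: 8 x 30 + 25 x 0.5 = 252.5 degrees
Minute hand position: 25 x 6 = 150 degrees
Difference: |252.5 - 150| = 102.5 degrees
The angle between the hands is 102.5 degrees

Final answer: 102.5 degrees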